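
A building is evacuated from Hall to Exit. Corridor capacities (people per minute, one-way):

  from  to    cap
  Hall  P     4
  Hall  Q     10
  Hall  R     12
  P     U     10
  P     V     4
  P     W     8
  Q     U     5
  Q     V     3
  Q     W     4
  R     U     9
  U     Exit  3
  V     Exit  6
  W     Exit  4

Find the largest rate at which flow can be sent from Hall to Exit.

13

Augment Hall→P→U→Exit: bottleneck 3, flow now 3.
Augment Hall→P→V→Exit: bottleneck 1, flow now 4.
Augment Hall→Q→V→Exit: bottleneck 3, flow now 7.
Augment Hall→Q→W→Exit: bottleneck 4, flow now 11.
Augment Hall→Q→U→P→V→Exit: bottleneck 2, flow now 13. (uses reverse residual edge)
No augmenting path remains; maximum flow = 13.
In the residual graph, reachable from Hall: {Hall, P, Q, R, U, V, W}.
Min-cut edges: U→Exit (3), V→Exit (6), W→Exit (4); capacity 3 + 6 + 4 = 13.
This cut is saturated, so no flow can exceed 13.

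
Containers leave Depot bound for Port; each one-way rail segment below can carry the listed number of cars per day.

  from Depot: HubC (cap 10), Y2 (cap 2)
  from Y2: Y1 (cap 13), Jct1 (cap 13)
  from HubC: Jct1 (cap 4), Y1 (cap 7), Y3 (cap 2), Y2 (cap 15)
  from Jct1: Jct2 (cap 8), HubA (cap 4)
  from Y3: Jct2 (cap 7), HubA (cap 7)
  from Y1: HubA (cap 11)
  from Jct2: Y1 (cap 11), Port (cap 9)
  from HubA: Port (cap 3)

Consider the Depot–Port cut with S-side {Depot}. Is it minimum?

Given cut capacity: 2 + 10 = 12.
Augment Depot→Y2→Jct1→Jct2→Port: bottleneck 2, flow now 2.
Augment Depot→HubC→Jct1→Jct2→Port: bottleneck 4, flow now 6.
Augment Depot→HubC→Y3→Jct2→Port: bottleneck 2, flow now 8.
Augment Depot→HubC→Y1→HubA→Port: bottleneck 3, flow now 11.
Augment Depot→HubC→Y2→Jct1→Jct2→Port: bottleneck 1, flow now 12.
No augmenting path remains; maximum flow = 12.
Cut capacity 12 equals the max flow, so it is a minimum cut.

Yes — it is a minimum cut (capacity 12).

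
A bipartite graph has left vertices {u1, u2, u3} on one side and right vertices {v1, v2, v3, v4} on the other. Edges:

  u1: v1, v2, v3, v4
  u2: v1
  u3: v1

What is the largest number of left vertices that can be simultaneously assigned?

2

Unit-capacity flow: source→left, listed edges, right→sink; max matching = max flow.
Augmenting path u1→v1 (+1); matched 1.
Augmenting path u2→v1→u1→v2 (+1); matched 2.
No augmenting path remains; maximum matching = 2.
König certificate: {u1, v1} is a vertex cover of size 2 (every listed pair touches it), so no matching can be larger.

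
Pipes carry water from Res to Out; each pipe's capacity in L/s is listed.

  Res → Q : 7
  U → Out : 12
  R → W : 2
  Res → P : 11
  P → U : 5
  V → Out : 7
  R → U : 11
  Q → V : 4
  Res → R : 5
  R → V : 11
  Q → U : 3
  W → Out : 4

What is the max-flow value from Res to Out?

Augment Res→P→U→Out: bottleneck 5, flow now 5.
Augment Res→Q→U→Out: bottleneck 3, flow now 8.
Augment Res→Q→V→Out: bottleneck 4, flow now 12.
Augment Res→R→U→Out: bottleneck 4, flow now 16.
Augment Res→R→V→Out: bottleneck 1, flow now 17.
No augmenting path remains; maximum flow = 17.
In the residual graph, reachable from Res: {Res, P}.
Min-cut edges: Res→Q (7), Res→R (5), P→U (5); capacity 7 + 5 + 5 = 17.
This cut is saturated, so no flow can exceed 17.

17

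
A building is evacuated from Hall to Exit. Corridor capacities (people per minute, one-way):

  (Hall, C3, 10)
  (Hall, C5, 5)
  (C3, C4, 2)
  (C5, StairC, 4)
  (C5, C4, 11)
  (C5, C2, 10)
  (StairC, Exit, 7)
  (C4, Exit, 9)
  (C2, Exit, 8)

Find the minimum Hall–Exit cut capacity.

7

Augment Hall→C3→C4→Exit: bottleneck 2, flow now 2.
Augment Hall→C5→StairC→Exit: bottleneck 4, flow now 6.
Augment Hall→C5→C4→Exit: bottleneck 1, flow now 7.
No augmenting path remains; maximum flow = 7.
By max-flow min-cut, the minimum cut capacity equals the max flow.
In the residual graph, reachable from Hall: {Hall, C3}.
Min-cut edges: Hall→C5 (5), C3→C4 (2); capacity 5 + 2 = 7.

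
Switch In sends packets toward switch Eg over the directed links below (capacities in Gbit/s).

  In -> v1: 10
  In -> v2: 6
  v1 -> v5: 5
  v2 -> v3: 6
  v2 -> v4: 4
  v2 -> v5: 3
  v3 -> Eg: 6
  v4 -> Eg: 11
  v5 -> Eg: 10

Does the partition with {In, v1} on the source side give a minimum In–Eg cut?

Given cut capacity: 6 + 5 = 11.
Augment In→v1→v5→Eg: bottleneck 5, flow now 5.
Augment In→v2→v3→Eg: bottleneck 6, flow now 11.
No augmenting path remains; maximum flow = 11.
Cut capacity 11 equals the max flow, so it is a minimum cut.

Yes — it is a minimum cut (capacity 11).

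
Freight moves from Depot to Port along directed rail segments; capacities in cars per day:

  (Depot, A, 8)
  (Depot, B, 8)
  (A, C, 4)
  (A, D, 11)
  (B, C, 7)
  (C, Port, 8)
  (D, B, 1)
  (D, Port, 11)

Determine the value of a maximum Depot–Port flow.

15

Augment Depot→A→C→Port: bottleneck 4, flow now 4.
Augment Depot→A→D→Port: bottleneck 4, flow now 8.
Augment Depot→B→C→Port: bottleneck 4, flow now 12.
Augment Depot→B→C→A→D→Port: bottleneck 3, flow now 15. (uses reverse residual edge)
No augmenting path remains; maximum flow = 15.
In the residual graph, reachable from Depot: {Depot, B}.
Min-cut edges: Depot→A (8), B→C (7); capacity 8 + 7 = 15.
This cut is saturated, so no flow can exceed 15.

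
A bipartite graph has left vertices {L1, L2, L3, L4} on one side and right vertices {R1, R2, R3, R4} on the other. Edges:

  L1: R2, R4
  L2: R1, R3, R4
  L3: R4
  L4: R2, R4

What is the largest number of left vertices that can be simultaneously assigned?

3

Unit-capacity flow: source→left, listed edges, right→sink; max matching = max flow.
Augmenting path L1→R2 (+1); matched 1.
Augmenting path L2→R1 (+1); matched 2.
Augmenting path L3→R4 (+1); matched 3.
No augmenting path remains; maximum matching = 3.
König certificate: {L2, R2, R4} is a vertex cover of size 3 (every listed pair touches it), so no matching can be larger.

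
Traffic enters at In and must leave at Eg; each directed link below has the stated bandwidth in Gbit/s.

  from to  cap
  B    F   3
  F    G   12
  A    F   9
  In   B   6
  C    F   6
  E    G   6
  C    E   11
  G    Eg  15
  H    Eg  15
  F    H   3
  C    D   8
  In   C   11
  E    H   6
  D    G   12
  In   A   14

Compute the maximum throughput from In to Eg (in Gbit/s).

23

Augment In→A→F→G→Eg: bottleneck 9, flow now 9.
Augment In→B→F→G→Eg: bottleneck 3, flow now 12.
Augment In→C→D→G→Eg: bottleneck 3, flow now 15.
Augment In→C→E→H→Eg: bottleneck 6, flow now 21.
Augment In→C→F→H→Eg: bottleneck 2, flow now 23.
No augmenting path remains; maximum flow = 23.
In the residual graph, reachable from In: {In, A, B}.
Min-cut edges: In→C (11), A→F (9), B→F (3); capacity 11 + 9 + 3 = 23.
This cut is saturated, so no flow can exceed 23.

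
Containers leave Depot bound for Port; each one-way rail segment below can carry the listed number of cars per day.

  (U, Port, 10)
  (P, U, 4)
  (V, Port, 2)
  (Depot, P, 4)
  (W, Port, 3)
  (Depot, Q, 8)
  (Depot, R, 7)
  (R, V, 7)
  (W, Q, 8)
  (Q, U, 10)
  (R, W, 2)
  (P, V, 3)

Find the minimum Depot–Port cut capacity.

14

Augment Depot→P→U→Port: bottleneck 4, flow now 4.
Augment Depot→Q→U→Port: bottleneck 6, flow now 10.
Augment Depot→R→V→Port: bottleneck 2, flow now 12.
Augment Depot→R→W→Port: bottleneck 2, flow now 14.
No augmenting path remains; maximum flow = 14.
By max-flow min-cut, the minimum cut capacity equals the max flow.
In the residual graph, reachable from Depot: {Depot, P, Q, R, U, V}.
Min-cut edges: R→W (2), U→Port (10), V→Port (2); capacity 2 + 10 + 2 = 14.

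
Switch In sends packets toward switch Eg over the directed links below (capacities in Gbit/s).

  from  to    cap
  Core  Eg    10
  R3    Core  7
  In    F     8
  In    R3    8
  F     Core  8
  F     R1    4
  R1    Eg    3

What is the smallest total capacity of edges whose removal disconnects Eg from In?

13

Augment In→F→R1→Eg: bottleneck 3, flow now 3.
Augment In→F→Core→Eg: bottleneck 5, flow now 8.
Augment In→R3→Core→Eg: bottleneck 5, flow now 13.
No augmenting path remains; maximum flow = 13.
By max-flow min-cut, the minimum cut capacity equals the max flow.
In the residual graph, reachable from In: {In, F, R3, R1, Core}.
Min-cut edges: R1→Eg (3), Core→Eg (10); capacity 3 + 10 = 13.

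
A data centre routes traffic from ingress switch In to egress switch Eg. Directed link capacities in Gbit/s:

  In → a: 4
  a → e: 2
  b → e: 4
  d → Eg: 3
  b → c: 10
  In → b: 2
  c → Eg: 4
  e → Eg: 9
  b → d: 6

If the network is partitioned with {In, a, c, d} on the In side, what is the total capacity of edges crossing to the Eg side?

Edges leaving {In, a, c, d}: In→b (2), a→e (2), c→Eg (4), d→Eg (3).
Cut capacity = 2 + 2 + 4 + 3 = 11.

11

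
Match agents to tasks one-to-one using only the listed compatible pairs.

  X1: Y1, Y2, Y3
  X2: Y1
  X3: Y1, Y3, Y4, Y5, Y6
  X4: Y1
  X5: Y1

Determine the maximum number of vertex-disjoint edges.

Unit-capacity flow: source→left, listed edges, right→sink; max matching = max flow.
Augmenting path X1→Y1 (+1); matched 1.
Augmenting path X3→Y3 (+1); matched 2.
Augmenting path X2→Y1→X1→Y2 (+1); matched 3.
No augmenting path remains; maximum matching = 3.
König certificate: {X1, X3, Y1} is a vertex cover of size 3 (every listed pair touches it), so no matching can be larger.

3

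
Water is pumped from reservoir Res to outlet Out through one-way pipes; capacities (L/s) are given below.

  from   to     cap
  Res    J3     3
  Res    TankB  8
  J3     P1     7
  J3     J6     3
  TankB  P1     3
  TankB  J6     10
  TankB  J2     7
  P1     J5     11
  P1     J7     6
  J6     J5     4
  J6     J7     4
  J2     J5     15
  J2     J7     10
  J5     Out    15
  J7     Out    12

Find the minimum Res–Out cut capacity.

Augment Res→J3→P1→J5→Out: bottleneck 3, flow now 3.
Augment Res→TankB→P1→J5→Out: bottleneck 3, flow now 6.
Augment Res→TankB→J6→J5→Out: bottleneck 4, flow now 10.
Augment Res→TankB→J6→J7→Out: bottleneck 1, flow now 11.
No augmenting path remains; maximum flow = 11.
By max-flow min-cut, the minimum cut capacity equals the max flow.
In the residual graph, reachable from Res: {Res}.
Min-cut edges: Res→J3 (3), Res→TankB (8); capacity 3 + 8 = 11.

11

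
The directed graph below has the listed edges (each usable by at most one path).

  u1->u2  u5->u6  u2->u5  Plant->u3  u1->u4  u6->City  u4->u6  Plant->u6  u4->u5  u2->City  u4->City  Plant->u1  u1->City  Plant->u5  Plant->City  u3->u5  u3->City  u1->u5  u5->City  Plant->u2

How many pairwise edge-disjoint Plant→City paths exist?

6

Assign every edge capacity 1; by Menger, the answer equals the max flow.
Path Plant→City (+1); total 1.
Path Plant→u1→City (+1); total 2.
Path Plant→u2→City (+1); total 3.
Path Plant→u3→City (+1); total 4.
Path Plant→u5→City (+1); total 5.
Path Plant→u6→City (+1); total 6.
No residual Plant→City path; max flow = 6.
Certifying cut of size 6: {Plant→City, Plant→u1, Plant→u2, Plant→u3, Plant→u5, Plant→u6}.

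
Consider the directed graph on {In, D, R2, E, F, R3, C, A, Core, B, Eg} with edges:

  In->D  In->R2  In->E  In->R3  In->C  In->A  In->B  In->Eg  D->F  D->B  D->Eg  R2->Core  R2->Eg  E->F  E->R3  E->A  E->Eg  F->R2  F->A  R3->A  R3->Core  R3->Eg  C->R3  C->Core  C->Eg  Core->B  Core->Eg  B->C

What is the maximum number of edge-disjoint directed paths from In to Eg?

Assign every edge capacity 1; by Menger, the answer equals the max flow.
Path In→Eg (+1); total 1.
Path In→D→Eg (+1); total 2.
Path In→R2→Eg (+1); total 3.
Path In→E→Eg (+1); total 4.
Path In→R3→Eg (+1); total 5.
Path In→C→Eg (+1); total 6.
Path In→B→C→Core→Eg (+1); total 7.
No residual In→Eg path; max flow = 7.
Certifying cut of size 7: {In→B, In→C, In→D, In→E, In→Eg, In→R2, In→R3}.

7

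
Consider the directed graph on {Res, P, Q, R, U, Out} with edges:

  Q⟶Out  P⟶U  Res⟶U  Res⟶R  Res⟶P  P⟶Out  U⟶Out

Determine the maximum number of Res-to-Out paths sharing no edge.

2

Assign every edge capacity 1; by Menger, the answer equals the max flow.
Path Res→P→Out (+1); total 1.
Path Res→U→Out (+1); total 2.
No residual Res→Out path; max flow = 2.
Certifying cut of size 2: {Res→P, Res→U}.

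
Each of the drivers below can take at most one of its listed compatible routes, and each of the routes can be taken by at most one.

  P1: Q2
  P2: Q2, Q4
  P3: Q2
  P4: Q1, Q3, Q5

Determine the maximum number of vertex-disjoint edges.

Unit-capacity flow: source→left, listed edges, right→sink; max matching = max flow.
Augmenting path P1→Q2 (+1); matched 1.
Augmenting path P2→Q4 (+1); matched 2.
Augmenting path P4→Q1 (+1); matched 3.
No augmenting path remains; maximum matching = 3.
König certificate: {P2, P4, Q2} is a vertex cover of size 3 (every listed pair touches it), so no matching can be larger.

3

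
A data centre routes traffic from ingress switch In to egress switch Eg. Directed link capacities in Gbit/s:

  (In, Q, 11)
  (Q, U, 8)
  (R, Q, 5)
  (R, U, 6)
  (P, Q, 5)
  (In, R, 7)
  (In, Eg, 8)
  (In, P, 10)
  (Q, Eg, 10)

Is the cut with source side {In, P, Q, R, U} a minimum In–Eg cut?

Yes — it is a minimum cut (capacity 18).

Given cut capacity: 8 + 10 = 18.
Augment In→Eg: bottleneck 8, flow now 8.
Augment In→Q→Eg: bottleneck 10, flow now 18.
No augmenting path remains; maximum flow = 18.
Cut capacity 18 equals the max flow, so it is a minimum cut.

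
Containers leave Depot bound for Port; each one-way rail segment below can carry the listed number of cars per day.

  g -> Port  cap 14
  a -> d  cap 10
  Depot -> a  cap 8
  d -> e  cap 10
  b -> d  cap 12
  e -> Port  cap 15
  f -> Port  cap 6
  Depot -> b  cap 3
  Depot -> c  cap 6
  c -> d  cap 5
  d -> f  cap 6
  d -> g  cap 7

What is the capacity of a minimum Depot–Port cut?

16

Augment Depot→a→d→e→Port: bottleneck 8, flow now 8.
Augment Depot→b→d→e→Port: bottleneck 2, flow now 10.
Augment Depot→b→d→f→Port: bottleneck 1, flow now 11.
Augment Depot→c→d→f→Port: bottleneck 5, flow now 16.
No augmenting path remains; maximum flow = 16.
By max-flow min-cut, the minimum cut capacity equals the max flow.
In the residual graph, reachable from Depot: {Depot, c}.
Min-cut edges: Depot→a (8), Depot→b (3), c→d (5); capacity 8 + 3 + 5 = 16.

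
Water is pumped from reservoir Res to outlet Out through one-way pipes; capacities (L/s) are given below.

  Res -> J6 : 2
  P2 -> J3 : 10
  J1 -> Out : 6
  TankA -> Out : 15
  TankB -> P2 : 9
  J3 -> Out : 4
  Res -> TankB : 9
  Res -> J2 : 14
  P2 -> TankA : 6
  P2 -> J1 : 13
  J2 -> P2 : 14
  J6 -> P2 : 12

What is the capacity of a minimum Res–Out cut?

Augment Res→J2→P2→TankA→Out: bottleneck 6, flow now 6.
Augment Res→J2→P2→J3→Out: bottleneck 4, flow now 10.
Augment Res→J2→P2→J1→Out: bottleneck 4, flow now 14.
Augment Res→J6→P2→J1→Out: bottleneck 2, flow now 16.
No augmenting path remains; maximum flow = 16.
By max-flow min-cut, the minimum cut capacity equals the max flow.
In the residual graph, reachable from Res: {Res, J2, J6, TankB, P2, J3, J1}.
Min-cut edges: P2→TankA (6), J3→Out (4), J1→Out (6); capacity 6 + 4 + 6 = 16.

16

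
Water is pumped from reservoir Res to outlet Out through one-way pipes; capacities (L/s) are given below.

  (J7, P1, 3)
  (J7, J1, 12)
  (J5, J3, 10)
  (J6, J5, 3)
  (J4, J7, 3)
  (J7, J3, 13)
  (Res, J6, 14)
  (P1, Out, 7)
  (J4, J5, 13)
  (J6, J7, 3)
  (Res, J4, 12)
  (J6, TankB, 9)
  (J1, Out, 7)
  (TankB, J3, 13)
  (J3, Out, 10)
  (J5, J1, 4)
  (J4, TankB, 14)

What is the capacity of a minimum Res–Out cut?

20

Augment Res→J6→TankB→J3→Out: bottleneck 9, flow now 9.
Augment Res→J6→J7→J3→Out: bottleneck 1, flow now 10.
Augment Res→J6→J7→J1→Out: bottleneck 2, flow now 12.
Augment Res→J6→J5→J1→Out: bottleneck 2, flow now 14.
Augment Res→J4→J7→J1→Out: bottleneck 3, flow now 17.
Augment Res→J4→TankB→J3→J7→P1→Out: bottleneck 1, flow now 18. (uses reverse residual edge)
Augment Res→J4→J5→J1→J7→P1→Out: bottleneck 2, flow now 20. (uses reverse residual edge)
No augmenting path remains; maximum flow = 20.
By max-flow min-cut, the minimum cut capacity equals the max flow.
In the residual graph, reachable from Res: {Res, J6, J4, TankB, J5, J3}.
Min-cut edges: J6→J7 (3), J4→J7 (3), J5→J1 (4), J3→Out (10); capacity 3 + 3 + 4 + 10 = 20.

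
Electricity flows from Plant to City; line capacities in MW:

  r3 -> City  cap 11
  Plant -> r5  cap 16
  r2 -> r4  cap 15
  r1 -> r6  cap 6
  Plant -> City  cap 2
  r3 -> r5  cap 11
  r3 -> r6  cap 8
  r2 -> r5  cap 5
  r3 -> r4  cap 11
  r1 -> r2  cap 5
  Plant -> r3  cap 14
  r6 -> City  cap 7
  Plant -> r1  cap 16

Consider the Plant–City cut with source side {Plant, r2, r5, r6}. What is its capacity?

Edges leaving {Plant, r2, r5, r6}: Plant→r1 (16), Plant→r3 (14), Plant→City (2), r2→r4 (15), r6→City (7).
Cut capacity = 16 + 14 + 2 + 15 + 7 = 54.

54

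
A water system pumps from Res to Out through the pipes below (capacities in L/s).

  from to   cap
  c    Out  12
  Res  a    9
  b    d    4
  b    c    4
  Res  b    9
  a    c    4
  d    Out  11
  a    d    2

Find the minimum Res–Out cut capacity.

14

Augment Res→a→c→Out: bottleneck 4, flow now 4.
Augment Res→a→d→Out: bottleneck 2, flow now 6.
Augment Res→b→c→Out: bottleneck 4, flow now 10.
Augment Res→b→d→Out: bottleneck 4, flow now 14.
No augmenting path remains; maximum flow = 14.
By max-flow min-cut, the minimum cut capacity equals the max flow.
In the residual graph, reachable from Res: {Res, a, b}.
Min-cut edges: a→c (4), a→d (2), b→c (4), b→d (4); capacity 4 + 2 + 4 + 4 = 14.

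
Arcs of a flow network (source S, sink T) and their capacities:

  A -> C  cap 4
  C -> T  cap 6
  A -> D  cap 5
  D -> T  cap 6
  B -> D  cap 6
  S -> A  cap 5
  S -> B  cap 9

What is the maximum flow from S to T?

Augment S→A→C→T: bottleneck 4, flow now 4.
Augment S→A→D→T: bottleneck 1, flow now 5.
Augment S→B→D→T: bottleneck 5, flow now 10.
No augmenting path remains; maximum flow = 10.
In the residual graph, reachable from S: {S, A, B, D}.
Min-cut edges: A→C (4), D→T (6); capacity 4 + 6 = 10.
This cut is saturated, so no flow can exceed 10.

10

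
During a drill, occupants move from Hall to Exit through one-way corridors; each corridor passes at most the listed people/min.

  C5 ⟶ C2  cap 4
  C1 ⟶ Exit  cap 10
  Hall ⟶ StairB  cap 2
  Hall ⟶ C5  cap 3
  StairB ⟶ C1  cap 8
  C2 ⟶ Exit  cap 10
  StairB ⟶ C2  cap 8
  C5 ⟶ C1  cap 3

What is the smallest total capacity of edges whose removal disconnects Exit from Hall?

5

Augment Hall→StairB→C1→Exit: bottleneck 2, flow now 2.
Augment Hall→C5→C1→Exit: bottleneck 3, flow now 5.
No augmenting path remains; maximum flow = 5.
By max-flow min-cut, the minimum cut capacity equals the max flow.
In the residual graph, reachable from Hall: {Hall}.
Min-cut edges: Hall→StairB (2), Hall→C5 (3); capacity 2 + 3 = 5.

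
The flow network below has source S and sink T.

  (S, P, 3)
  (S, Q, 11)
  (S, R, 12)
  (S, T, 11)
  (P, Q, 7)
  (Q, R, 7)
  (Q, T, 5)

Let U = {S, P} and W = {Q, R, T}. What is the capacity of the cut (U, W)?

Edges leaving {S, P}: S→Q (11), S→R (12), S→T (11), P→Q (7).
Cut capacity = 11 + 12 + 11 + 7 = 41.

41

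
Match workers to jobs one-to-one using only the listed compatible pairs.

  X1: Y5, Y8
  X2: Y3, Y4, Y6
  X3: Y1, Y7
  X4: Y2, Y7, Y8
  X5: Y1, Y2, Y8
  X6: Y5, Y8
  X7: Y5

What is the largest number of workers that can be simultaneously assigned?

Unit-capacity flow: source→left, listed edges, right→sink; max matching = max flow.
Augmenting path X1→Y5 (+1); matched 1.
Augmenting path X2→Y3 (+1); matched 2.
Augmenting path X3→Y1 (+1); matched 3.
Augmenting path X4→Y2 (+1); matched 4.
Augmenting path X5→Y8 (+1); matched 5.
Augmenting path X6→Y8→X5→Y1→X3→Y7 (+1); matched 6.
No augmenting path remains; maximum matching = 6.
König certificate: {X2, X3, X4, X5, Y5, Y8} is a vertex cover of size 6 (every listed pair touches it), so no matching can be larger.

6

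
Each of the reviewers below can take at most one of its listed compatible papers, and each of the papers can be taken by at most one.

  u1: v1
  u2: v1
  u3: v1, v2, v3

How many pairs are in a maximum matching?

Unit-capacity flow: source→left, listed edges, right→sink; max matching = max flow.
Augmenting path u1→v1 (+1); matched 1.
Augmenting path u3→v2 (+1); matched 2.
No augmenting path remains; maximum matching = 2.
König certificate: {u3, v1} is a vertex cover of size 2 (every listed pair touches it), so no matching can be larger.

2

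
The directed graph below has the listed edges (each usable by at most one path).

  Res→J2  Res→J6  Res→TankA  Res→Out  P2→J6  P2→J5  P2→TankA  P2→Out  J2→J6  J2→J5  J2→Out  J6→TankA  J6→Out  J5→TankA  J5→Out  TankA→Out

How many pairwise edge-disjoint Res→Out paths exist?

4

Assign every edge capacity 1; by Menger, the answer equals the max flow.
Path Res→Out (+1); total 1.
Path Res→J2→Out (+1); total 2.
Path Res→J6→Out (+1); total 3.
Path Res→TankA→Out (+1); total 4.
No residual Res→Out path; max flow = 4.
Certifying cut of size 4: {Res→J2, Res→J6, Res→Out, Res→TankA}.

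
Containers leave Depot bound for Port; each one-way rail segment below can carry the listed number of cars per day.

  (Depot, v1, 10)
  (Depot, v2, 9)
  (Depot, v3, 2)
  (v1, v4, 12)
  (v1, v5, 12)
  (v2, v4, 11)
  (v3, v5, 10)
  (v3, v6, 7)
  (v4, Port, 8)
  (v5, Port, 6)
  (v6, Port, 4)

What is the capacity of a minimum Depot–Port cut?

Augment Depot→v1→v4→Port: bottleneck 8, flow now 8.
Augment Depot→v1→v5→Port: bottleneck 2, flow now 10.
Augment Depot→v3→v5→Port: bottleneck 2, flow now 12.
Augment Depot→v2→v4→v1→v5→Port: bottleneck 2, flow now 14. (uses reverse residual edge)
Augment Depot→v2→v4→v1→v5→v3→v6→Port: bottleneck 2, flow now 16. (uses reverse residual edge)
No augmenting path remains; maximum flow = 16.
By max-flow min-cut, the minimum cut capacity equals the max flow.
In the residual graph, reachable from Depot: {Depot, v1, v2, v4, v5}.
Min-cut edges: Depot→v3 (2), v4→Port (8), v5→Port (6); capacity 2 + 8 + 6 = 16.

16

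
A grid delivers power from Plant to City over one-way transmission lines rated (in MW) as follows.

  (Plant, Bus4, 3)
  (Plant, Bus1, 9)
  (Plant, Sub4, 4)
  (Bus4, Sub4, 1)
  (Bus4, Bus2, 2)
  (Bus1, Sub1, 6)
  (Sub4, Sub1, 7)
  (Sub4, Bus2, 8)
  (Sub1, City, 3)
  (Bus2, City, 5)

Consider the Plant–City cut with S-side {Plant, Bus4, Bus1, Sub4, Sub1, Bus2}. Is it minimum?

Given cut capacity: 3 + 5 = 8.
Augment Plant→Bus4→Bus2→City: bottleneck 2, flow now 2.
Augment Plant→Bus1→Sub1→City: bottleneck 3, flow now 5.
Augment Plant→Sub4→Bus2→City: bottleneck 3, flow now 8.
No augmenting path remains; maximum flow = 8.
Cut capacity 8 equals the max flow, so it is a minimum cut.

Yes — it is a minimum cut (capacity 8).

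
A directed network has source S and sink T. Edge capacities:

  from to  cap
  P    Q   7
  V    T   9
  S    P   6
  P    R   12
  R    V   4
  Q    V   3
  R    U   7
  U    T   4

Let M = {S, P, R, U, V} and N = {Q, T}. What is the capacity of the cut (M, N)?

Edges leaving {S, P, R, U, V}: P→Q (7), U→T (4), V→T (9).
Cut capacity = 7 + 4 + 9 = 20.

20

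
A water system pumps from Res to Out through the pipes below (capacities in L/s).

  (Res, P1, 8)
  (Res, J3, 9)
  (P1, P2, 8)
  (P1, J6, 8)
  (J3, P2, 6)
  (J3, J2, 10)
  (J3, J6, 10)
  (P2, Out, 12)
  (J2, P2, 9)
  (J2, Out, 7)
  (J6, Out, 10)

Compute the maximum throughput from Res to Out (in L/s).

17

Augment Res→P1→P2→Out: bottleneck 8, flow now 8.
Augment Res→J3→P2→Out: bottleneck 4, flow now 12.
Augment Res→J3→J2→Out: bottleneck 5, flow now 17.
No augmenting path remains; maximum flow = 17.
In the residual graph, reachable from Res: {Res}.
Min-cut edges: Res→P1 (8), Res→J3 (9); capacity 8 + 9 = 17.
This cut is saturated, so no flow can exceed 17.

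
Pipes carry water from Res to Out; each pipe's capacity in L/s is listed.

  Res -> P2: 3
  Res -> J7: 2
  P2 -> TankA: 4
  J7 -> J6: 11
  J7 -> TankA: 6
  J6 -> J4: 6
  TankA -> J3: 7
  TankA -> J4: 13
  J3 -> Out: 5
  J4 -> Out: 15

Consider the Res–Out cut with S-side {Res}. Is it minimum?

Given cut capacity: 3 + 2 = 5.
Augment Res→P2→TankA→J3→Out: bottleneck 3, flow now 3.
Augment Res→J7→J6→J4→Out: bottleneck 2, flow now 5.
No augmenting path remains; maximum flow = 5.
Cut capacity 5 equals the max flow, so it is a minimum cut.

Yes — it is a minimum cut (capacity 5).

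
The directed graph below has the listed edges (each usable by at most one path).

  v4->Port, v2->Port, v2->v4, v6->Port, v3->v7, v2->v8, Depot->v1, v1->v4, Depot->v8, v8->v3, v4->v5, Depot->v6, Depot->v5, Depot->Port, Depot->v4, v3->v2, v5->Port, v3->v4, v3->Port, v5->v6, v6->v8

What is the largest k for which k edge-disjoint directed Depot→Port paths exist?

5

Assign every edge capacity 1; by Menger, the answer equals the max flow.
Path Depot→Port (+1); total 1.
Path Depot→v4→Port (+1); total 2.
Path Depot→v5→Port (+1); total 3.
Path Depot→v6→Port (+1); total 4.
Path Depot→v8→v3→Port (+1); total 5.
No residual Depot→Port path; max flow = 5.
Certifying cut of size 5: {Depot→Port, v4→Port, v5→Port, v6→Port, v8→v3}.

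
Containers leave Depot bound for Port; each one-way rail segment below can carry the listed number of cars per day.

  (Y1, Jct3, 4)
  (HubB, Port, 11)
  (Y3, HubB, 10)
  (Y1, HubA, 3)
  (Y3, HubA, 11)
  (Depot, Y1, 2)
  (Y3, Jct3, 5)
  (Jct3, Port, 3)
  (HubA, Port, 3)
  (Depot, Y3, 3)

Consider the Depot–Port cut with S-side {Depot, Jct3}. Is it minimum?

No — its capacity is 8, but the minimum cut has capacity 5.

Given cut capacity: 3 + 2 + 3 = 8.
Augment Depot→Y3→HubA→Port: bottleneck 3, flow now 3.
Augment Depot→Y1→Jct3→Port: bottleneck 2, flow now 5.
No augmenting path remains; maximum flow = 5.
In the residual graph, reachable from Depot: {Depot}.
Min-cut edges: Depot→Y3 (3), Depot→Y1 (2); capacity 3 + 2 = 5.
Cut capacity 8 exceeds the max flow 5, so it is not minimum.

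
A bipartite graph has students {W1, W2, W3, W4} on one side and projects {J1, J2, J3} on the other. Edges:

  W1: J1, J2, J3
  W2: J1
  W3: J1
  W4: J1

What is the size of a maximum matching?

Unit-capacity flow: source→left, listed edges, right→sink; max matching = max flow.
Augmenting path W1→J1 (+1); matched 1.
Augmenting path W2→J1→W1→J2 (+1); matched 2.
No augmenting path remains; maximum matching = 2.
König certificate: {W1, J1} is a vertex cover of size 2 (every listed pair touches it), so no matching can be larger.

2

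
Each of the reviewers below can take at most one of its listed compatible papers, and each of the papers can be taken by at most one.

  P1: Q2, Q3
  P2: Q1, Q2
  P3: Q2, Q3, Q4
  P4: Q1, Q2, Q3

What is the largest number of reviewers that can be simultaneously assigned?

4

Unit-capacity flow: source→left, listed edges, right→sink; max matching = max flow.
Augmenting path P1→Q2 (+1); matched 1.
Augmenting path P2→Q1 (+1); matched 2.
Augmenting path P3→Q3 (+1); matched 3.
Augmenting path P4→Q3→P3→Q4 (+1); matched 4.
No augmenting path remains; maximum matching = 4.
König certificate: {P1, P2, P3, P4} is a vertex cover of size 4 (every listed pair touches it), so no matching can be larger.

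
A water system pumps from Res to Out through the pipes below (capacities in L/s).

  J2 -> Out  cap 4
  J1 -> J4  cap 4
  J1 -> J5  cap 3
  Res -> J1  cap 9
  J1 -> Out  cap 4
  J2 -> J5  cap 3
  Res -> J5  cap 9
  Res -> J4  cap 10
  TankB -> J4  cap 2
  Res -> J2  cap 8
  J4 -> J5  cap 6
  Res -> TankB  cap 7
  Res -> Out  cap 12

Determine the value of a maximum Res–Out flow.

20

Augment Res→Out: bottleneck 12, flow now 12.
Augment Res→J1→Out: bottleneck 4, flow now 16.
Augment Res→J2→Out: bottleneck 4, flow now 20.
No augmenting path remains; maximum flow = 20.
In the residual graph, reachable from Res: {Res, TankB, J1, J4, J2, J5}.
Min-cut edges: Res→Out (12), J1→Out (4), J2→Out (4); capacity 12 + 4 + 4 = 20.
This cut is saturated, so no flow can exceed 20.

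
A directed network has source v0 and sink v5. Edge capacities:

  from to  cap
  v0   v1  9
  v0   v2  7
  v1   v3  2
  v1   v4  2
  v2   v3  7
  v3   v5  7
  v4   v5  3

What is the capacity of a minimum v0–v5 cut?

Augment v0→v1→v3→v5: bottleneck 2, flow now 2.
Augment v0→v1→v4→v5: bottleneck 2, flow now 4.
Augment v0→v2→v3→v5: bottleneck 5, flow now 9.
No augmenting path remains; maximum flow = 9.
By max-flow min-cut, the minimum cut capacity equals the max flow.
In the residual graph, reachable from v0: {v0, v1, v2, v3}.
Min-cut edges: v1→v4 (2), v3→v5 (7); capacity 2 + 7 = 9.

9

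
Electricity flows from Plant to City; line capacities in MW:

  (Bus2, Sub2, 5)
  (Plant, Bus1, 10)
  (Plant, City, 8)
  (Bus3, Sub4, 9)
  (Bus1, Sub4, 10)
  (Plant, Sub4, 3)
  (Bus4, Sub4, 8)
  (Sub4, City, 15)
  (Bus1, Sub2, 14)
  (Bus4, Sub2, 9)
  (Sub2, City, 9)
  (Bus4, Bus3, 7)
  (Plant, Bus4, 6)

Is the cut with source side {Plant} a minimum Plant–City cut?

Yes — it is a minimum cut (capacity 27).

Given cut capacity: 6 + 10 + 3 + 8 = 27.
Augment Plant→City: bottleneck 8, flow now 8.
Augment Plant→Sub4→City: bottleneck 3, flow now 11.
Augment Plant→Bus4→Sub4→City: bottleneck 6, flow now 17.
Augment Plant→Bus1→Sub4→City: bottleneck 6, flow now 23.
Augment Plant→Bus1→Sub2→City: bottleneck 4, flow now 27.
No augmenting path remains; maximum flow = 27.
Cut capacity 27 equals the max flow, so it is a minimum cut.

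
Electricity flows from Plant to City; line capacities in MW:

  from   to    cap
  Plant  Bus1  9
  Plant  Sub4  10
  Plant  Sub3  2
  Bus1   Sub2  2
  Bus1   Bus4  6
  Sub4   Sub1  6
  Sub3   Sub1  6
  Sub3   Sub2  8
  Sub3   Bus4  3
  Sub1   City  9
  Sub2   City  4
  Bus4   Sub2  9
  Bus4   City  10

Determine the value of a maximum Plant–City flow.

16

Augment Plant→Bus1→Sub2→City: bottleneck 2, flow now 2.
Augment Plant→Bus1→Bus4→City: bottleneck 6, flow now 8.
Augment Plant→Sub4→Sub1→City: bottleneck 6, flow now 14.
Augment Plant→Sub3→Sub1→City: bottleneck 2, flow now 16.
No augmenting path remains; maximum flow = 16.
In the residual graph, reachable from Plant: {Plant, Bus1, Sub4}.
Min-cut edges: Plant→Sub3 (2), Bus1→Sub2 (2), Bus1→Bus4 (6), Sub4→Sub1 (6); capacity 2 + 2 + 6 + 6 = 16.
This cut is saturated, so no flow can exceed 16.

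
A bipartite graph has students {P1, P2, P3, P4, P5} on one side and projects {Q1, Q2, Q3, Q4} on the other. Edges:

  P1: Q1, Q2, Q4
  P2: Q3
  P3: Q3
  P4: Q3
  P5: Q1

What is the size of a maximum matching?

Unit-capacity flow: source→left, listed edges, right→sink; max matching = max flow.
Augmenting path P1→Q1 (+1); matched 1.
Augmenting path P2→Q3 (+1); matched 2.
Augmenting path P5→Q1→P1→Q2 (+1); matched 3.
No augmenting path remains; maximum matching = 3.
König certificate: {P1, P5, Q3} is a vertex cover of size 3 (every listed pair touches it), so no matching can be larger.

3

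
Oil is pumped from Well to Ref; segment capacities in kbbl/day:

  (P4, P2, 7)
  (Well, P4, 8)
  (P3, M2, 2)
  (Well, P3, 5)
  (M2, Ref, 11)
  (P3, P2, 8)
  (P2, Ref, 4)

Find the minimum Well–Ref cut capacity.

6

Augment Well→P4→P2→Ref: bottleneck 4, flow now 4.
Augment Well→P3→M2→Ref: bottleneck 2, flow now 6.
No augmenting path remains; maximum flow = 6.
By max-flow min-cut, the minimum cut capacity equals the max flow.
In the residual graph, reachable from Well: {Well, P4, P3, P2}.
Min-cut edges: P3→M2 (2), P2→Ref (4); capacity 2 + 4 = 6.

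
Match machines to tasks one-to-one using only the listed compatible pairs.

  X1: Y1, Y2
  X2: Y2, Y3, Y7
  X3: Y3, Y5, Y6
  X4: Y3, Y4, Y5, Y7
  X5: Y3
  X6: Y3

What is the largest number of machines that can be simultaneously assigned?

Unit-capacity flow: source→left, listed edges, right→sink; max matching = max flow.
Augmenting path X1→Y1 (+1); matched 1.
Augmenting path X2→Y2 (+1); matched 2.
Augmenting path X3→Y3 (+1); matched 3.
Augmenting path X4→Y4 (+1); matched 4.
Augmenting path X5→Y3→X3→Y5 (+1); matched 5.
No augmenting path remains; maximum matching = 5.
König certificate: {X1, X2, X3, X4, Y3} is a vertex cover of size 5 (every listed pair touches it), so no matching can be larger.

5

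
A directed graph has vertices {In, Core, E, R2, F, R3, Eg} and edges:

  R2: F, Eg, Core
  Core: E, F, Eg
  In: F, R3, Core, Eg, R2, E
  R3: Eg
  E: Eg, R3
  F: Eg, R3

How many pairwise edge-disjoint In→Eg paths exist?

6

Assign every edge capacity 1; by Menger, the answer equals the max flow.
Path In→Eg (+1); total 1.
Path In→Core→Eg (+1); total 2.
Path In→E→Eg (+1); total 3.
Path In→R2→Eg (+1); total 4.
Path In→F→Eg (+1); total 5.
Path In→R3→Eg (+1); total 6.
No residual In→Eg path; max flow = 6.
Certifying cut of size 6: {In→Core, In→E, In→Eg, In→F, In→R2, In→R3}.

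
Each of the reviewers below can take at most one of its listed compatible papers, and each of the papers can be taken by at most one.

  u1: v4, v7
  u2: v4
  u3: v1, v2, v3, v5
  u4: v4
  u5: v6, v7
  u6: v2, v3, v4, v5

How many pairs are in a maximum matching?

Unit-capacity flow: source→left, listed edges, right→sink; max matching = max flow.
Augmenting path u1→v4 (+1); matched 1.
Augmenting path u3→v1 (+1); matched 2.
Augmenting path u5→v6 (+1); matched 3.
Augmenting path u6→v2 (+1); matched 4.
Augmenting path u2→v4→u1→v7 (+1); matched 5.
No augmenting path remains; maximum matching = 5.
König certificate: {u1, u3, u5, u6, v4} is a vertex cover of size 5 (every listed pair touches it), so no matching can be larger.

5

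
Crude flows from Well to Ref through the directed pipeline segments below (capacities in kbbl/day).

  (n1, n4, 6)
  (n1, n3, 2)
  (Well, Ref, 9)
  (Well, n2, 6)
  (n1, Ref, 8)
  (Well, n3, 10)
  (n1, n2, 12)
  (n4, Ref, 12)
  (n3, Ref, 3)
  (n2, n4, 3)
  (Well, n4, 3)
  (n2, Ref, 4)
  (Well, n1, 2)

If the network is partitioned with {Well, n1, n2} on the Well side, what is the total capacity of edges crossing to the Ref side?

45

Edges leaving {Well, n1, n2}: Well→n3 (10), Well→n4 (3), Well→Ref (9), n1→n3 (2), n1→n4 (6), n1→Ref (8), n2→n4 (3), n2→Ref (4).
Cut capacity = 10 + 3 + 9 + 2 + 6 + 8 + 3 + 4 = 45.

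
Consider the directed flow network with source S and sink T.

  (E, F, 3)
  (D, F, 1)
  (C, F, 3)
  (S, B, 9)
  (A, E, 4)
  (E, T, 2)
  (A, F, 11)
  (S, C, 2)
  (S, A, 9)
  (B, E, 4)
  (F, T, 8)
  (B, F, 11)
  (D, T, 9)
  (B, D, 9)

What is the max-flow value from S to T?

19

Augment S→A→E→T: bottleneck 2, flow now 2.
Augment S→A→F→T: bottleneck 7, flow now 9.
Augment S→B→D→T: bottleneck 9, flow now 18.
Augment S→C→F→T: bottleneck 1, flow now 19.
No augmenting path remains; maximum flow = 19.
In the residual graph, reachable from S: {S, A, C, E, F}.
Min-cut edges: S→B (9), E→T (2), F→T (8); capacity 9 + 2 + 8 = 19.
This cut is saturated, so no flow can exceed 19.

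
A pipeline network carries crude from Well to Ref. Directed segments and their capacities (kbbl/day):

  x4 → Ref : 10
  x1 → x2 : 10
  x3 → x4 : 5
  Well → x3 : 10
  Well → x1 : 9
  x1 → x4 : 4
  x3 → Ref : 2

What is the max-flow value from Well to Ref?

Augment Well→x3→Ref: bottleneck 2, flow now 2.
Augment Well→x1→x4→Ref: bottleneck 4, flow now 6.
Augment Well→x3→x4→Ref: bottleneck 5, flow now 11.
No augmenting path remains; maximum flow = 11.
In the residual graph, reachable from Well: {Well, x1, x2, x3}.
Min-cut edges: x1→x4 (4), x3→x4 (5), x3→Ref (2); capacity 4 + 5 + 2 = 11.
This cut is saturated, so no flow can exceed 11.

11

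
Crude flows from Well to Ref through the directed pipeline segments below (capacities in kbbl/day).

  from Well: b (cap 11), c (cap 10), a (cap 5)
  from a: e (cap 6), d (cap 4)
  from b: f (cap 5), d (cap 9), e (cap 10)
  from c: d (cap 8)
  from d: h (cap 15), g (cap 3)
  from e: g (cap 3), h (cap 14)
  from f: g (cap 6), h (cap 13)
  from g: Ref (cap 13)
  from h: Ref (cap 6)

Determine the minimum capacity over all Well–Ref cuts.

17

Augment Well→a→d→g→Ref: bottleneck 3, flow now 3.
Augment Well→a→d→h→Ref: bottleneck 1, flow now 4.
Augment Well→a→e→g→Ref: bottleneck 1, flow now 5.
Augment Well→b→d→h→Ref: bottleneck 5, flow now 10.
Augment Well→b→e→g→Ref: bottleneck 2, flow now 12.
Augment Well→b→f→g→Ref: bottleneck 4, flow now 16.
Augment Well→c→d→b→f→g→Ref: bottleneck 1, flow now 17. (uses reverse residual edge)
No augmenting path remains; maximum flow = 17.
By max-flow min-cut, the minimum cut capacity equals the max flow.
In the residual graph, reachable from Well: {Well, a, b, c, d, e, h}.
Min-cut edges: b→f (5), d→g (3), e→g (3), h→Ref (6); capacity 5 + 3 + 3 + 6 = 17.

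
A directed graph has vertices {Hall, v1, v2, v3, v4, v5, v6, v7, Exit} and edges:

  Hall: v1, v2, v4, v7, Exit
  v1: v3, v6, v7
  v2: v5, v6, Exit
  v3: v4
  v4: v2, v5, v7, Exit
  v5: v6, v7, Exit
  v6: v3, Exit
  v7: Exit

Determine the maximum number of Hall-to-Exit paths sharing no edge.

5

Assign every edge capacity 1; by Menger, the answer equals the max flow.
Path Hall→Exit (+1); total 1.
Path Hall→v2→Exit (+1); total 2.
Path Hall→v4→Exit (+1); total 3.
Path Hall→v7→Exit (+1); total 4.
Path Hall→v1→v6→Exit (+1); total 5.
No residual Hall→Exit path; max flow = 5.
Certifying cut of size 5: {Hall→Exit, Hall→v1, Hall→v2, Hall→v4, Hall→v7}.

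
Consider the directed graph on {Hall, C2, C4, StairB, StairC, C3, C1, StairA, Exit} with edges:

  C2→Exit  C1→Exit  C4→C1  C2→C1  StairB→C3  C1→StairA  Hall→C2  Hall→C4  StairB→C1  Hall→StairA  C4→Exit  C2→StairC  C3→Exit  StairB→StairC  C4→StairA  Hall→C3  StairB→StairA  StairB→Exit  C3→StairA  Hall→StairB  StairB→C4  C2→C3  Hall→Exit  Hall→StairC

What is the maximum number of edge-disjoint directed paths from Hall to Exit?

Assign every edge capacity 1; by Menger, the answer equals the max flow.
Path Hall→Exit (+1); total 1.
Path Hall→C2→Exit (+1); total 2.
Path Hall→C4→Exit (+1); total 3.
Path Hall→StairB→Exit (+1); total 4.
Path Hall→C3→Exit (+1); total 5.
No residual Hall→Exit path; max flow = 5.
Certifying cut of size 5: {Hall→C2, Hall→C3, Hall→C4, Hall→Exit, Hall→StairB}.

5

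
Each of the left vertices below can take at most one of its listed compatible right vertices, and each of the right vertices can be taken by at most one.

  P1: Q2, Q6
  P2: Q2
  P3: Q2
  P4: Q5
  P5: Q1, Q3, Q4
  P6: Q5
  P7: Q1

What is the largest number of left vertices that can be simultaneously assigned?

5

Unit-capacity flow: source→left, listed edges, right→sink; max matching = max flow.
Augmenting path P1→Q2 (+1); matched 1.
Augmenting path P4→Q5 (+1); matched 2.
Augmenting path P5→Q1 (+1); matched 3.
Augmenting path P2→Q2→P1→Q6 (+1); matched 4.
Augmenting path P7→Q1→P5→Q3 (+1); matched 5.
No augmenting path remains; maximum matching = 5.
König certificate: {P1, P5, P7, Q2, Q5} is a vertex cover of size 5 (every listed pair touches it), so no matching can be larger.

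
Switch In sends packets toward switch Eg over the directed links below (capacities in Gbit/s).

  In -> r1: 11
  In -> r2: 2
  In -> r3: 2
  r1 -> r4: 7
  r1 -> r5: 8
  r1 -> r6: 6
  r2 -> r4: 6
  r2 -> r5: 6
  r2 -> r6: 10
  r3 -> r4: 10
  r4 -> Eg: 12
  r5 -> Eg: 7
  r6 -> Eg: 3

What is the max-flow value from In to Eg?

Augment In→r1→r4→Eg: bottleneck 7, flow now 7.
Augment In→r1→r5→Eg: bottleneck 4, flow now 11.
Augment In→r2→r4→Eg: bottleneck 2, flow now 13.
Augment In→r3→r4→Eg: bottleneck 2, flow now 15.
No augmenting path remains; maximum flow = 15.
In the residual graph, reachable from In: {In}.
Min-cut edges: In→r1 (11), In→r2 (2), In→r3 (2); capacity 11 + 2 + 2 = 15.
This cut is saturated, so no flow can exceed 15.

15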